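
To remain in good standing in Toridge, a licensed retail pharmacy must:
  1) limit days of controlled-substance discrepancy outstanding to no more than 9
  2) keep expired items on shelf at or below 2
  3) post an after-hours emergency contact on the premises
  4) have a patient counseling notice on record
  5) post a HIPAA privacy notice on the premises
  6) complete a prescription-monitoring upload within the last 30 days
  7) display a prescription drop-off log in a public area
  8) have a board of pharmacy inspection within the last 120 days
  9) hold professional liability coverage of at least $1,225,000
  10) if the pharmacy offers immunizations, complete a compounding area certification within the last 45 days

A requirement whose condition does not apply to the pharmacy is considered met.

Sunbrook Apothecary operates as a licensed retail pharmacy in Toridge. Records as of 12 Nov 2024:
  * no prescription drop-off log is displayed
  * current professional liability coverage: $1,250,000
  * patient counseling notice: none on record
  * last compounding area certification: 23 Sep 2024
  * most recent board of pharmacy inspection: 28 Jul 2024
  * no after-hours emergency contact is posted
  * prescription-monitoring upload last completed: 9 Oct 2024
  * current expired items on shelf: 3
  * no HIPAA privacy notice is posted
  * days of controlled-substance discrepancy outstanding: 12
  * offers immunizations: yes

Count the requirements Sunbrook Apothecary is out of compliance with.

8

1. days of controlled-substance discrepancy outstanding 12 > 9 → not met
2. expired items on shelf 3 > 2 → not met
3. after-hours emergency contact absent → not met
4. patient counseling notice absent → not met
5. HIPAA privacy notice absent → not met
6. prescription-monitoring upload 34 days ago vs limit 30 → not met
7. prescription drop-off log absent → not met
8. board of pharmacy inspection 107 days ago vs limit 120 → met
9. professional liability coverage $1,250,000 ≥ $1,225,000 → met
10. condition 'offers immunizations' holds; compounding area certification 50 days ago vs limit 45 → not met
Not met: 8 of 10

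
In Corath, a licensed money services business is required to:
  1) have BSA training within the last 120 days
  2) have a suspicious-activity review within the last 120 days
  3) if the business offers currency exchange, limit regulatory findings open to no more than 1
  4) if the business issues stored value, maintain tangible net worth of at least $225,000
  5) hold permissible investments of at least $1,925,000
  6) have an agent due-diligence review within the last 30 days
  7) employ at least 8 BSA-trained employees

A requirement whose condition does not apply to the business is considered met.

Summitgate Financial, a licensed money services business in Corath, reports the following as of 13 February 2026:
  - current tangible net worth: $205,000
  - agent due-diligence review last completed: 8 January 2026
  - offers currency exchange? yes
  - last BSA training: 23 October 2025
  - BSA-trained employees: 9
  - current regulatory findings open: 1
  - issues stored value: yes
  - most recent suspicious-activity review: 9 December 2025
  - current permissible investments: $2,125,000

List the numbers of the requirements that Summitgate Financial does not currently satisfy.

4, 6

1. BSA training 113 days ago vs limit 120 → met
2. suspicious-activity review 66 days ago vs limit 120 → met
3. condition 'offers currency exchange' holds; regulatory findings open 1 ≤ 1 → met
4. condition 'issues stored value' holds; tangible net worth $205,000 < $225,000 → not met
5. permissible investments $2,125,000 ≥ $1,925,000 → met
6. agent due-diligence review 36 days ago vs limit 30 → not met
7. BSA-trained employees 9 ≥ 8 → met
Not met: 4, 6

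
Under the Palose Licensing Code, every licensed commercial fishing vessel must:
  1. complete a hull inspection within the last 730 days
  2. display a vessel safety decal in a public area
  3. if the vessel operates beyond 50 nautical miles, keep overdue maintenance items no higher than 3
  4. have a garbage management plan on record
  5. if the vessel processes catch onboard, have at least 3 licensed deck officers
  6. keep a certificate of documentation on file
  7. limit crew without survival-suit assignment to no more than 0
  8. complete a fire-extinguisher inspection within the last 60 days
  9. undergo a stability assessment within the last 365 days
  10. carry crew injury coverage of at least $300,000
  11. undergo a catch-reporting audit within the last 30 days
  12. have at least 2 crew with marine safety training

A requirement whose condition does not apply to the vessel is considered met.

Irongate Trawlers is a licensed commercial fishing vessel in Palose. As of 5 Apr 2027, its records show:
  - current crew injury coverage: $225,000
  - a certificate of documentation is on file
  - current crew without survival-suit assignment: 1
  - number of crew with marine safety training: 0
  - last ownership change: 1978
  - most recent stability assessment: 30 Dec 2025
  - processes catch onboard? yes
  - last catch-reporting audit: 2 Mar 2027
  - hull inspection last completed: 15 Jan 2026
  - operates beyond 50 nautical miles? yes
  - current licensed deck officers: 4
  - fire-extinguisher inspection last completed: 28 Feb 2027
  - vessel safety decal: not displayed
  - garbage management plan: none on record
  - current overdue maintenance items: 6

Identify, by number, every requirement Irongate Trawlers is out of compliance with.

2, 3, 4, 7, 9, 10, 11, 12

1. hull inspection 445 days ago vs limit 730 → met
2. vessel safety decal absent → not met
3. condition 'operates beyond 50 nautical miles' holds; overdue maintenance items 6 > 3 → not met
4. garbage management plan absent → not met
5. condition 'processes catch onboard' holds; licensed deck officers 4 ≥ 3 → met
6. certificate of documentation present → met
7. crew without survival-suit assignment 1 > 0 → not met
8. fire-extinguisher inspection 36 days ago vs limit 60 → met
9. stability assessment 461 days ago vs limit 365 → not met
10. crew injury coverage $225,000 < $300,000 → not met
11. catch-reporting audit 34 days ago vs limit 30 → not met
12. crew with marine safety training 0 < 2 → not met
Not met: 2, 3, 4, 7, 9, 10, 11, 12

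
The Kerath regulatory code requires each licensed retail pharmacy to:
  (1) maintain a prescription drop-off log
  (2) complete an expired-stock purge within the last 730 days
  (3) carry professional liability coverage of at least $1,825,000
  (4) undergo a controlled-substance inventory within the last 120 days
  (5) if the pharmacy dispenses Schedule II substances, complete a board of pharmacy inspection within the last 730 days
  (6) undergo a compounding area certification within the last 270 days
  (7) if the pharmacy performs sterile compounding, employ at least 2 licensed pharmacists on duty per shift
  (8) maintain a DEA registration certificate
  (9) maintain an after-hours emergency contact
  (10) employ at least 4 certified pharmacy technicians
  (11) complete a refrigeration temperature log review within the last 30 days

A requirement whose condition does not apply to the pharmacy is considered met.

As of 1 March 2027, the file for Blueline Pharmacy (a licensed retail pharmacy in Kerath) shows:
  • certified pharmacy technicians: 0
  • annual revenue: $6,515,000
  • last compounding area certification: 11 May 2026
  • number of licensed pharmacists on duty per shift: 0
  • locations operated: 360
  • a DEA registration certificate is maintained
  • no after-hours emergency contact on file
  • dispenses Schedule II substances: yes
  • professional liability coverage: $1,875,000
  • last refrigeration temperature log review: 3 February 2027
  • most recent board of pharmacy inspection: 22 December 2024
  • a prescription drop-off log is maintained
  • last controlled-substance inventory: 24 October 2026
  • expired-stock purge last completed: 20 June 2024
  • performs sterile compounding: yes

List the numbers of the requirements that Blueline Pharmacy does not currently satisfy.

1. prescription drop-off log present → met
2. expired-stock purge 984 days ago vs limit 730 → not met
3. professional liability coverage $1,875,000 ≥ $1,825,000 → met
4. controlled-substance inventory 128 days ago vs limit 120 → not met
5. condition 'dispenses Schedule II substances' holds; board of pharmacy inspection 799 days ago vs limit 730 → not met
6. compounding area certification 294 days ago vs limit 270 → not met
7. condition 'performs sterile compounding' holds; licensed pharmacists on duty per shift 0 < 2 → not met
8. DEA registration certificate present → met
9. after-hours emergency contact absent → not met
10. certified pharmacy technicians 0 < 4 → not met
11. refrigeration temperature log review 26 days ago vs limit 30 → met
Not met: 2, 4, 5, 6, 7, 9, 10

2, 4, 5, 6, 7, 9, 10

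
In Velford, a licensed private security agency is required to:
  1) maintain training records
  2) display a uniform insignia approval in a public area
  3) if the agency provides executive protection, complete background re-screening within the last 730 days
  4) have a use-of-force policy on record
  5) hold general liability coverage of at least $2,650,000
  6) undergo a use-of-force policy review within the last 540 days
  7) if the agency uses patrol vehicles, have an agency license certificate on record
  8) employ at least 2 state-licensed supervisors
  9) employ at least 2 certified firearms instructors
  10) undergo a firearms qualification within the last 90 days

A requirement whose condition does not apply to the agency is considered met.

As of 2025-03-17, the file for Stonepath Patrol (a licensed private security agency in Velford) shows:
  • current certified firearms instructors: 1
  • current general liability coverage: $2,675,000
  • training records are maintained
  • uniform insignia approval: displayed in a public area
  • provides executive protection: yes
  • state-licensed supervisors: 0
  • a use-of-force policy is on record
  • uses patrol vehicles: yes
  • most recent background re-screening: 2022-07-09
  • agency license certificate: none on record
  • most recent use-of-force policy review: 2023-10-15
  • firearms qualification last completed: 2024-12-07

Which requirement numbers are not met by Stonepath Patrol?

3, 7, 8, 9, 10

1. training records present → met
2. uniform insignia approval present → met
3. condition 'provides executive protection' holds; background re-screening 982 days ago vs limit 730 → not met
4. use-of-force policy present → met
5. general liability coverage $2,675,000 ≥ $2,650,000 → met
6. use-of-force policy review 519 days ago vs limit 540 → met
7. condition 'uses patrol vehicles' holds; agency license certificate absent → not met
8. state-licensed supervisors 0 < 2 → not met
9. certified firearms instructors 1 < 2 → not met
10. firearms qualification 100 days ago vs limit 90 → not met
Not met: 3, 7, 8, 9, 10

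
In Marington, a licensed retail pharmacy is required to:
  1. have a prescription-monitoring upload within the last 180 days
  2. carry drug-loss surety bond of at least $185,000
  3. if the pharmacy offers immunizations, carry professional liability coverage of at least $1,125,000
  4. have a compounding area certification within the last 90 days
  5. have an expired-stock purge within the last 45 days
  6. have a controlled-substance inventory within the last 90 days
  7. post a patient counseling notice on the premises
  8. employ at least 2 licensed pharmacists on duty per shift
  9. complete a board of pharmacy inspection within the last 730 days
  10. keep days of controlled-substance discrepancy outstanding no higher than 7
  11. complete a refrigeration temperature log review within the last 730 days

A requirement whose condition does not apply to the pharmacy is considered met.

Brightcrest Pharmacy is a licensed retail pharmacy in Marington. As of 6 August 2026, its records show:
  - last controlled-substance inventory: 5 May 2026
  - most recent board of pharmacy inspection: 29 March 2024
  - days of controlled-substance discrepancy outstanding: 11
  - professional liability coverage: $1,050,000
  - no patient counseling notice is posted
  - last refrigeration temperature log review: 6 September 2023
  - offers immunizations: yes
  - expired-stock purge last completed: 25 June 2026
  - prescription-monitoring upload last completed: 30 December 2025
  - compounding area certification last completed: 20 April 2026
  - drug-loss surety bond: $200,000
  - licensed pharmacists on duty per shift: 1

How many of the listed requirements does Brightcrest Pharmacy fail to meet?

9

1. prescription-monitoring upload 219 days ago vs limit 180 → not met
2. drug-loss surety bond $200,000 ≥ $185,000 → met
3. condition 'offers immunizations' holds; professional liability coverage $1,050,000 < $1,125,000 → not met
4. compounding area certification 108 days ago vs limit 90 → not met
5. expired-stock purge 42 days ago vs limit 45 → met
6. controlled-substance inventory 93 days ago vs limit 90 → not met
7. patient counseling notice absent → not met
8. licensed pharmacists on duty per shift 1 < 2 → not met
9. board of pharmacy inspection 860 days ago vs limit 730 → not met
10. days of controlled-substance discrepancy outstanding 11 > 7 → not met
11. refrigeration temperature log review 1065 days ago vs limit 730 → not met
Not met: 9 of 11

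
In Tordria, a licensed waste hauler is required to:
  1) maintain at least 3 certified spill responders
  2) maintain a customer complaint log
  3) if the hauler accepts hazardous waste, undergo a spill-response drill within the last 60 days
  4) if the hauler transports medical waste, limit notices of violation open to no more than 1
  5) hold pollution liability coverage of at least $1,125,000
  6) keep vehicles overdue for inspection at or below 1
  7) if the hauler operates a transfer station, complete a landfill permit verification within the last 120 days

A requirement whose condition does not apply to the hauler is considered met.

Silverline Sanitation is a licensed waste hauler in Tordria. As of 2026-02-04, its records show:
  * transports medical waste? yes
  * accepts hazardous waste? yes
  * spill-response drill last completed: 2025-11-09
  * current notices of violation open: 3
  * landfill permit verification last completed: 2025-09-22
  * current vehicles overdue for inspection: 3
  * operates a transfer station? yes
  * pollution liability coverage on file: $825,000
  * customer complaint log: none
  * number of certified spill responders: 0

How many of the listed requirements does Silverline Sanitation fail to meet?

1. certified spill responders 0 < 3 → not met
2. customer complaint log absent → not met
3. condition 'accepts hazardous waste' holds; spill-response drill 87 days ago vs limit 60 → not met
4. condition 'transports medical waste' holds; notices of violation open 3 > 1 → not met
5. pollution liability coverage $825,000 < $1,125,000 → not met
6. vehicles overdue for inspection 3 > 1 → not met
7. condition 'operates a transfer station' holds; landfill permit verification 135 days ago vs limit 120 → not met
Not met: 7 of 7

7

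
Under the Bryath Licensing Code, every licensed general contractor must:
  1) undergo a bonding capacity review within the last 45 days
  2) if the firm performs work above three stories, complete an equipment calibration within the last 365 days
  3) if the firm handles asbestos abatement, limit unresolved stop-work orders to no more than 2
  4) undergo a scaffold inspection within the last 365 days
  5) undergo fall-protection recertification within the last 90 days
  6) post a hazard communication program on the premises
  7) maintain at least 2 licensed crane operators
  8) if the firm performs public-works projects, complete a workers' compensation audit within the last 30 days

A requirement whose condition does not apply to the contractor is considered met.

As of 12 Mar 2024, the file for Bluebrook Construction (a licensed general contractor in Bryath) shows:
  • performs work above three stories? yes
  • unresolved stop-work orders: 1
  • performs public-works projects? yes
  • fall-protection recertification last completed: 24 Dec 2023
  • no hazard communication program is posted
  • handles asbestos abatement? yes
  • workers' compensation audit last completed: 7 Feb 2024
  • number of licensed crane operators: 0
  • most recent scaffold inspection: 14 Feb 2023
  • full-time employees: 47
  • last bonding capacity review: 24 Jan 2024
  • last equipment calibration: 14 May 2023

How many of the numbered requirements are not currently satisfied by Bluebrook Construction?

1. bonding capacity review 48 days ago vs limit 45 → not met
2. condition 'performs work above three stories' holds; equipment calibration 303 days ago vs limit 365 → met
3. condition 'handles asbestos abatement' holds; unresolved stop-work orders 1 ≤ 2 → met
4. scaffold inspection 392 days ago vs limit 365 → not met
5. fall-protection recertification 79 days ago vs limit 90 → met
6. hazard communication program absent → not met
7. licensed crane operators 0 < 2 → not met
8. condition 'performs public-works projects' holds; workers' compensation audit 34 days ago vs limit 30 → not met
Not met: 5 of 8

5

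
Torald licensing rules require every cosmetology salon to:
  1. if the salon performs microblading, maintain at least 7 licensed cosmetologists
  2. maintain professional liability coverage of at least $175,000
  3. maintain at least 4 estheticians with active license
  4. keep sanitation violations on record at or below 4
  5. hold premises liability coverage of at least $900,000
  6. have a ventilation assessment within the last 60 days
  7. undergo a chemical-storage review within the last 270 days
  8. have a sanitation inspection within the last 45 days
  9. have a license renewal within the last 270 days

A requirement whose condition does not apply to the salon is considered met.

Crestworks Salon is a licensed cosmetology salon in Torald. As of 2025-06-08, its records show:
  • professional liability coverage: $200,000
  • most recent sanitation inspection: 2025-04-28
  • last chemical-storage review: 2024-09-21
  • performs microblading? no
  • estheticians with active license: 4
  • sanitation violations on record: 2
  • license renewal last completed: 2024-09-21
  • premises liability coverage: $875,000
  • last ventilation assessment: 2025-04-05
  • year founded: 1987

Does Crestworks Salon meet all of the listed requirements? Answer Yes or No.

No

1. condition 'performs microblading' does not hold → requirement n/a → met
2. professional liability coverage $200,000 ≥ $175,000 → met
3. estheticians with active license 4 ≥ 4 → met
4. sanitation violations on record 2 ≤ 4 → met
5. premises liability coverage $875,000 < $900,000 → not met
6. ventilation assessment 64 days ago vs limit 60 → not met
7. chemical-storage review 260 days ago vs limit 270 → met
8. sanitation inspection 41 days ago vs limit 45 → met
9. license renewal 260 days ago vs limit 270 → met
Not met: 5, 6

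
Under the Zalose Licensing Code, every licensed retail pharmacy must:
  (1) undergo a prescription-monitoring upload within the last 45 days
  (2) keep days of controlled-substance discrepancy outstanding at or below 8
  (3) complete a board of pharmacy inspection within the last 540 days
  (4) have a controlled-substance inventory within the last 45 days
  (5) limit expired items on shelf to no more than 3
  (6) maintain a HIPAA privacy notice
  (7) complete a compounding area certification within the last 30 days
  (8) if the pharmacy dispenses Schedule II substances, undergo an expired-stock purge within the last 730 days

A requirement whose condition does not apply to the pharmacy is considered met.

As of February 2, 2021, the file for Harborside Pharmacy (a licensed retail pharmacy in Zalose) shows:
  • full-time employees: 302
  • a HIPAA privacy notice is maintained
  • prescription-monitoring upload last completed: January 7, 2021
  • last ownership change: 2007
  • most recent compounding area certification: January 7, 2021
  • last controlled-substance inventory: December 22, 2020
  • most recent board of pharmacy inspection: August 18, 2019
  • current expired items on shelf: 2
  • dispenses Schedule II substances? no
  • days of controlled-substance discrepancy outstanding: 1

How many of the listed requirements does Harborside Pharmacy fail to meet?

1. prescription-monitoring upload 26 days ago vs limit 45 → met
2. days of controlled-substance discrepancy outstanding 1 ≤ 8 → met
3. board of pharmacy inspection 534 days ago vs limit 540 → met
4. controlled-substance inventory 42 days ago vs limit 45 → met
5. expired items on shelf 2 ≤ 3 → met
6. HIPAA privacy notice present → met
7. compounding area certification 26 days ago vs limit 30 → met
8. condition 'dispenses Schedule II substances' does not hold → requirement n/a → met
Not met: 0 of 8

0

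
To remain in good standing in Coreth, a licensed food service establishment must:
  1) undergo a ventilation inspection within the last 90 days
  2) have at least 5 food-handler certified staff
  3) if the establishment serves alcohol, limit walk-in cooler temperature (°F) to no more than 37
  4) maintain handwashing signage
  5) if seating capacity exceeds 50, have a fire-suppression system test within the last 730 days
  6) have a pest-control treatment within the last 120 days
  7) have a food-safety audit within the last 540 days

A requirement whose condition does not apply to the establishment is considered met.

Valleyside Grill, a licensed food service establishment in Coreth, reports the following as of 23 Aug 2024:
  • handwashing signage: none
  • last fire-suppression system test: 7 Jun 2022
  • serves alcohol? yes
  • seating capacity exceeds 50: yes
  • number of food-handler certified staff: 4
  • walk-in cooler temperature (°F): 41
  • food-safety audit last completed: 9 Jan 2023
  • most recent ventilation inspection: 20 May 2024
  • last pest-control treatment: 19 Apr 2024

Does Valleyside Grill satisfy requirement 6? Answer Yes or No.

6. pest-control treatment 126 days ago vs limit 120 → not met

No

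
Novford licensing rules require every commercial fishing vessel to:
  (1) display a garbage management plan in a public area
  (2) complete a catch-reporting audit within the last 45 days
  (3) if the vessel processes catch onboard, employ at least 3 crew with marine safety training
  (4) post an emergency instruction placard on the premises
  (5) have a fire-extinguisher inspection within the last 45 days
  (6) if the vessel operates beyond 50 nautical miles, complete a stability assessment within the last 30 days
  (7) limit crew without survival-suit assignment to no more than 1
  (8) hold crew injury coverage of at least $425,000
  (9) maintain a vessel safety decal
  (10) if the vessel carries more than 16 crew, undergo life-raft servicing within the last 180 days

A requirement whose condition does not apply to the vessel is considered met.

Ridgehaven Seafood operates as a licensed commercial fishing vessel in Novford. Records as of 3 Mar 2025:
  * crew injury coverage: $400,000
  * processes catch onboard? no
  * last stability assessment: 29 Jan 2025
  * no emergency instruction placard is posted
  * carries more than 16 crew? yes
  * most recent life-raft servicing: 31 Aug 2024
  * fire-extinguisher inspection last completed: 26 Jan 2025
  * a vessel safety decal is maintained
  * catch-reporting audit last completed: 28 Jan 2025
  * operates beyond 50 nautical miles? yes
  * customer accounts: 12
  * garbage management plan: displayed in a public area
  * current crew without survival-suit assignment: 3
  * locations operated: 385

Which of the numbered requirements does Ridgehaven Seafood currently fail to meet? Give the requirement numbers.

4, 6, 7, 8, 10

1. garbage management plan present → met
2. catch-reporting audit 34 days ago vs limit 45 → met
3. condition 'processes catch onboard' does not hold → requirement n/a → met
4. emergency instruction placard absent → not met
5. fire-extinguisher inspection 36 days ago vs limit 45 → met
6. condition 'operates beyond 50 nautical miles' holds; stability assessment 33 days ago vs limit 30 → not met
7. crew without survival-suit assignment 3 > 1 → not met
8. crew injury coverage $400,000 < $425,000 → not met
9. vessel safety decal present → met
10. condition 'carries more than 16 crew' holds; life-raft servicing 184 days ago vs limit 180 → not met
Not met: 4, 6, 7, 8, 10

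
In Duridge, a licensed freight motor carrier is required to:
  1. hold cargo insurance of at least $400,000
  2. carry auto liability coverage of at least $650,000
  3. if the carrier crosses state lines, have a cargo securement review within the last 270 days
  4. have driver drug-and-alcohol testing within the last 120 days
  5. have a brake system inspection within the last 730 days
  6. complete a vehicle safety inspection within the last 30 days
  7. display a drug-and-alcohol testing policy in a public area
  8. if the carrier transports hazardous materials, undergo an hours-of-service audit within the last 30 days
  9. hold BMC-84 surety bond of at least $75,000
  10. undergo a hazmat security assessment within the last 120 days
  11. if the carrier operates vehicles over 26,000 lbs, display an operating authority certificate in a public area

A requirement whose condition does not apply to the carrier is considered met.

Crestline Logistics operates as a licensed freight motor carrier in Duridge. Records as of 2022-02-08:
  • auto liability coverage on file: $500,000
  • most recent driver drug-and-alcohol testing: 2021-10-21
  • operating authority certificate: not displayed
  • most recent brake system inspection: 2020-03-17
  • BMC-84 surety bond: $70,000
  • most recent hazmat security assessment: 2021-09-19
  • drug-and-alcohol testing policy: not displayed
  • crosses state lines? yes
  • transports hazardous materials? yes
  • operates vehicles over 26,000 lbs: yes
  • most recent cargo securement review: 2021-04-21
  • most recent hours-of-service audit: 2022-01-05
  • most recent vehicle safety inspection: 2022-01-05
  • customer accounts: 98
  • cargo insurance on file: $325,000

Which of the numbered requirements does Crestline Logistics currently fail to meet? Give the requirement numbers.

1, 2, 3, 6, 7, 8, 9, 10, 11

1. cargo insurance $325,000 < $400,000 → not met
2. auto liability coverage $500,000 < $650,000 → not met
3. condition 'crosses state lines' holds; cargo securement review 293 days ago vs limit 270 → not met
4. driver drug-and-alcohol testing 110 days ago vs limit 120 → met
5. brake system inspection 693 days ago vs limit 730 → met
6. vehicle safety inspection 34 days ago vs limit 30 → not met
7. drug-and-alcohol testing policy absent → not met
8. condition 'transports hazardous materials' holds; hours-of-service audit 34 days ago vs limit 30 → not met
9. BMC-84 surety bond $70,000 < $75,000 → not met
10. hazmat security assessment 142 days ago vs limit 120 → not met
11. condition 'operates vehicles over 26,000 lbs' holds; operating authority certificate absent → not met
Not met: 1, 2, 3, 6, 7, 8, 9, 10, 11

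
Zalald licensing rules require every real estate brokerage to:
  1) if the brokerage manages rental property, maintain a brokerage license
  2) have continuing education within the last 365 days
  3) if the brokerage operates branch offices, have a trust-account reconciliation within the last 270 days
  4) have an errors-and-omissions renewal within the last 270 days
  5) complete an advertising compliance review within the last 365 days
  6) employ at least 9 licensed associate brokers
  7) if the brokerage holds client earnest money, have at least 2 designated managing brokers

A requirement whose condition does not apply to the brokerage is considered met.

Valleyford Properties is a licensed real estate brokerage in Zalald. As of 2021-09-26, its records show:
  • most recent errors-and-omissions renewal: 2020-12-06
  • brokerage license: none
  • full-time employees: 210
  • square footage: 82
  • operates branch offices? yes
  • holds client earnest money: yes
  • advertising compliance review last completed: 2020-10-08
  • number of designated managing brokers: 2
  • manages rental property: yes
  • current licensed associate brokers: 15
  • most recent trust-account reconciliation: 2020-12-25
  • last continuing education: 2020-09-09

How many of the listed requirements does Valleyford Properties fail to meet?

1. condition 'manages rental property' holds; brokerage license absent → not met
2. continuing education 382 days ago vs limit 365 → not met
3. condition 'operates branch offices' holds; trust-account reconciliation 275 days ago vs limit 270 → not met
4. errors-and-omissions renewal 294 days ago vs limit 270 → not met
5. advertising compliance review 353 days ago vs limit 365 → met
6. licensed associate brokers 15 ≥ 9 → met
7. condition 'holds client earnest money' holds; designated managing brokers 2 ≥ 2 → met
Not met: 4 of 7

4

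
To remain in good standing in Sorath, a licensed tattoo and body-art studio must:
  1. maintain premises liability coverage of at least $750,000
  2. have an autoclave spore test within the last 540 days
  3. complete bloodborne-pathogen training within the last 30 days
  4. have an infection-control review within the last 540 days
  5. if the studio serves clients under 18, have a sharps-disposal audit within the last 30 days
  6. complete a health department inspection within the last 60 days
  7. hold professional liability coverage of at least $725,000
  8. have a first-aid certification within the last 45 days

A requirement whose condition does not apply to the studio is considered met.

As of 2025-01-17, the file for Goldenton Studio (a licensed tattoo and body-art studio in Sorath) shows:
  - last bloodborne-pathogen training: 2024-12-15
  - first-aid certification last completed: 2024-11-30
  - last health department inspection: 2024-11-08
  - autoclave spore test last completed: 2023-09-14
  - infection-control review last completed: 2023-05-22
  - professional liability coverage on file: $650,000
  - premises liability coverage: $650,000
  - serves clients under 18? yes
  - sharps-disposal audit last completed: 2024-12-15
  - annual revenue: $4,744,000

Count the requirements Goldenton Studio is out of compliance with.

7

1. premises liability coverage $650,000 < $750,000 → not met
2. autoclave spore test 491 days ago vs limit 540 → met
3. bloodborne-pathogen training 33 days ago vs limit 30 → not met
4. infection-control review 606 days ago vs limit 540 → not met
5. condition 'serves clients under 18' holds; sharps-disposal audit 33 days ago vs limit 30 → not met
6. health department inspection 70 days ago vs limit 60 → not met
7. professional liability coverage $650,000 < $725,000 → not met
8. first-aid certification 48 days ago vs limit 45 → not met
Not met: 7 of 8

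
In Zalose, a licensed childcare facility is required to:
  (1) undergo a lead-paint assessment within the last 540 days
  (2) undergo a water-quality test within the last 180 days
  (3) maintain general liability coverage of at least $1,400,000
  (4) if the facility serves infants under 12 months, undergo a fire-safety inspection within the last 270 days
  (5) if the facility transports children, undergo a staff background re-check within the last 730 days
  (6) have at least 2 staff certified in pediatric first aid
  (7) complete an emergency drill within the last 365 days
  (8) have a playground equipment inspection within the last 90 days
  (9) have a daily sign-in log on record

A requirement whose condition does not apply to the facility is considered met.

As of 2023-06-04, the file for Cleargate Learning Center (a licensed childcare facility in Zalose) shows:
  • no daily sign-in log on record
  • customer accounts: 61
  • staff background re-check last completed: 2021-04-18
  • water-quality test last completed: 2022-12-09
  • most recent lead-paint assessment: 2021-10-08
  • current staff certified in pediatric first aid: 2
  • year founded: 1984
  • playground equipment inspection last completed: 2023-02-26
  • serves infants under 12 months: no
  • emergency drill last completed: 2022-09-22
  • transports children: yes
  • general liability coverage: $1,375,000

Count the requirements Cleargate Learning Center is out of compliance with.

1. lead-paint assessment 604 days ago vs limit 540 → not met
2. water-quality test 177 days ago vs limit 180 → met
3. general liability coverage $1,375,000 < $1,400,000 → not met
4. condition 'serves infants under 12 months' does not hold → requirement n/a → met
5. condition 'transports children' holds; staff background re-check 777 days ago vs limit 730 → not met
6. staff certified in pediatric first aid 2 ≥ 2 → met
7. emergency drill 255 days ago vs limit 365 → met
8. playground equipment inspection 98 days ago vs limit 90 → not met
9. daily sign-in log absent → not met
Not met: 5 of 9

5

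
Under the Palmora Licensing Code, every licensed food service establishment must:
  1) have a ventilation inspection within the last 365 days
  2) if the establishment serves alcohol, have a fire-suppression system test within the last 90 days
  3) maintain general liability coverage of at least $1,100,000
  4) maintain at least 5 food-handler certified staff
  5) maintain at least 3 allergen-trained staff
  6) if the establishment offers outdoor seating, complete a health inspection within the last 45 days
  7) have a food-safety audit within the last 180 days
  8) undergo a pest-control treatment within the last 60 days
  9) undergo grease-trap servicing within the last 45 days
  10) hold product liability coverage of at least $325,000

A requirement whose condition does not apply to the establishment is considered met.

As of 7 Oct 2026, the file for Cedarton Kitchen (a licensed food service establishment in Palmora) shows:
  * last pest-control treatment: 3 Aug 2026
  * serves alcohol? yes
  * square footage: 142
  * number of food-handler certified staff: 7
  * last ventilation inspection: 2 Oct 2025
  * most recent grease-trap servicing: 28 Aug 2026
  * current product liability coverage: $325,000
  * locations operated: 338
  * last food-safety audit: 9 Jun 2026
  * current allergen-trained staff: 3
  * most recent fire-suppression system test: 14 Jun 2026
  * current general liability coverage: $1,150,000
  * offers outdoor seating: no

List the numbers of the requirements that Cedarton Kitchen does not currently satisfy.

1. ventilation inspection 370 days ago vs limit 365 → not met
2. condition 'serves alcohol' holds; fire-suppression system test 115 days ago vs limit 90 → not met
3. general liability coverage $1,150,000 ≥ $1,100,000 → met
4. food-handler certified staff 7 ≥ 5 → met
5. allergen-trained staff 3 ≥ 3 → met
6. condition 'offers outdoor seating' does not hold → requirement n/a → met
7. food-safety audit 120 days ago vs limit 180 → met
8. pest-control treatment 65 days ago vs limit 60 → not met
9. grease-trap servicing 40 days ago vs limit 45 → met
10. product liability coverage $325,000 ≥ $325,000 → met
Not met: 1, 2, 8

1, 2, 8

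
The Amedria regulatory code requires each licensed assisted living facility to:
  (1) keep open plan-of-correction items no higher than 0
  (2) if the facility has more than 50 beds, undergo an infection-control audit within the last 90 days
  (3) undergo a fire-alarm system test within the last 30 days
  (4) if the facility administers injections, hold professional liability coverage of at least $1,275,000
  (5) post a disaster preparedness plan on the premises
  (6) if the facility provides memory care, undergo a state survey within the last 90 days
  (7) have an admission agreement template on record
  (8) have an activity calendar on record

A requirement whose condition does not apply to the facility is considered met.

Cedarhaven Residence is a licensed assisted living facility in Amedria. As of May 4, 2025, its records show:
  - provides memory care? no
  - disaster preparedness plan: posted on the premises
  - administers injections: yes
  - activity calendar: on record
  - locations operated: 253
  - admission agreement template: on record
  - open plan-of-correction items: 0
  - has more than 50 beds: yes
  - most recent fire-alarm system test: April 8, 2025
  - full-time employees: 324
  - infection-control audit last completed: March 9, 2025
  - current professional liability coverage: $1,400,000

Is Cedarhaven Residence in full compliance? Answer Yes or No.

1. open plan-of-correction items 0 ≤ 0 → met
2. condition 'has more than 50 beds' holds; infection-control audit 56 days ago vs limit 90 → met
3. fire-alarm system test 26 days ago vs limit 30 → met
4. condition 'administers injections' holds; professional liability coverage $1,400,000 ≥ $1,275,000 → met
5. disaster preparedness plan present → met
6. condition 'provides memory care' does not hold → requirement n/a → met
7. admission agreement template present → met
8. activity calendar present → met
All met.

Yes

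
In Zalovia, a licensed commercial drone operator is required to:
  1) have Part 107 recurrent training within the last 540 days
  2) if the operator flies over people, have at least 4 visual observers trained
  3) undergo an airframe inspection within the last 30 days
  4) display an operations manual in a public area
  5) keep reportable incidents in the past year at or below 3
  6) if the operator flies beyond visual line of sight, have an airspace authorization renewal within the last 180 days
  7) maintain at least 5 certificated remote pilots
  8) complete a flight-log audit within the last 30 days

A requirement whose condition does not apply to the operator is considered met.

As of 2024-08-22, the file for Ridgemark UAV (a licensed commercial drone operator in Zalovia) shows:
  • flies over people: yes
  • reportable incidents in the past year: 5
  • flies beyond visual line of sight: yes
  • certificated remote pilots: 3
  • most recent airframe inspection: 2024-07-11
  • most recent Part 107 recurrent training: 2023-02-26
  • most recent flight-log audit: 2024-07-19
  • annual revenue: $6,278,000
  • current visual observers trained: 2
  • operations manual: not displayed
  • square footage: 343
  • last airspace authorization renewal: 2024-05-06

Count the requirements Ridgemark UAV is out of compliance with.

7

1. Part 107 recurrent training 543 days ago vs limit 540 → not met
2. condition 'flies over people' holds; visual observers trained 2 < 4 → not met
3. airframe inspection 42 days ago vs limit 30 → not met
4. operations manual absent → not met
5. reportable incidents in the past year 5 > 3 → not met
6. condition 'flies beyond visual line of sight' holds; airspace authorization renewal 108 days ago vs limit 180 → met
7. certificated remote pilots 3 < 5 → not met
8. flight-log audit 34 days ago vs limit 30 → not met
Not met: 7 of 8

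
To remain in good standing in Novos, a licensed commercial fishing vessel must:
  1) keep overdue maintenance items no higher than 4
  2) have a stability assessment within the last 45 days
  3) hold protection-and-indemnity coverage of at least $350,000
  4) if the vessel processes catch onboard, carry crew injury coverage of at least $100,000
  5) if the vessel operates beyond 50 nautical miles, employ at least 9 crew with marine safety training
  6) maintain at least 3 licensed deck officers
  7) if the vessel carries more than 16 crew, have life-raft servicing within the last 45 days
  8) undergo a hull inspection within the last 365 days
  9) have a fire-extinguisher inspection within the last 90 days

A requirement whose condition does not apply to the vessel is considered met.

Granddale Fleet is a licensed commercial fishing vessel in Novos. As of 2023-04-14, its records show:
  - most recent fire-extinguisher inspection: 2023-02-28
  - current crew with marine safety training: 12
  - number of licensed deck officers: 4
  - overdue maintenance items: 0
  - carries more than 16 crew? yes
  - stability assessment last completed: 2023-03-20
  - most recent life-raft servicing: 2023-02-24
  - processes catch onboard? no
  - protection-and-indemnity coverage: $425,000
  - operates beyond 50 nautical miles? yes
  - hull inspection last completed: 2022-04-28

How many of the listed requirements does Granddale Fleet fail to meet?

1

1. overdue maintenance items 0 ≤ 4 → met
2. stability assessment 25 days ago vs limit 45 → met
3. protection-and-indemnity coverage $425,000 ≥ $350,000 → met
4. condition 'processes catch onboard' does not hold → requirement n/a → met
5. condition 'operates beyond 50 nautical miles' holds; crew with marine safety training 12 ≥ 9 → met
6. licensed deck officers 4 ≥ 3 → met
7. condition 'carries more than 16 crew' holds; life-raft servicing 49 days ago vs limit 45 → not met
8. hull inspection 351 days ago vs limit 365 → met
9. fire-extinguisher inspection 45 days ago vs limit 90 → met
Not met: 1 of 9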